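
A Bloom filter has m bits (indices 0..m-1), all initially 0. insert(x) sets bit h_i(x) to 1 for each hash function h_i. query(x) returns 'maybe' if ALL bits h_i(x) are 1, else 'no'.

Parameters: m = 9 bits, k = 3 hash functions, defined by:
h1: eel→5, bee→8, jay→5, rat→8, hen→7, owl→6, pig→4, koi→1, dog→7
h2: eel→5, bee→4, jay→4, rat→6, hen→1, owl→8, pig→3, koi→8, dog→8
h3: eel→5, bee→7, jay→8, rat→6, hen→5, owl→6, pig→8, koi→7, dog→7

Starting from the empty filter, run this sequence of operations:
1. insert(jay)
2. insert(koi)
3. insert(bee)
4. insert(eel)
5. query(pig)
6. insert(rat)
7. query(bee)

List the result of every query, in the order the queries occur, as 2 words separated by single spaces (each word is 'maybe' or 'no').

Start: bits=000000000
Op 1: insert jay -> sets bits 4 5 8 -> bits=000011001
Op 2: insert koi -> sets bits 1 7 8 -> bits=010011011
Op 3: insert bee -> sets bits 4 7 8 -> bits=010011011
Op 4: insert eel -> sets bits 5 -> bits=010011011
Op 5: query pig -> checks bit3=0, bit4=1, bit8=1 (has a 0) -> no
Op 6: insert rat -> sets bits 6 8 -> bits=010011111
Op 7: query bee -> checks bit4=1, bit7=1, bit8=1 (all 1) -> maybe
Query results in order: no maybe

Answer: no maybe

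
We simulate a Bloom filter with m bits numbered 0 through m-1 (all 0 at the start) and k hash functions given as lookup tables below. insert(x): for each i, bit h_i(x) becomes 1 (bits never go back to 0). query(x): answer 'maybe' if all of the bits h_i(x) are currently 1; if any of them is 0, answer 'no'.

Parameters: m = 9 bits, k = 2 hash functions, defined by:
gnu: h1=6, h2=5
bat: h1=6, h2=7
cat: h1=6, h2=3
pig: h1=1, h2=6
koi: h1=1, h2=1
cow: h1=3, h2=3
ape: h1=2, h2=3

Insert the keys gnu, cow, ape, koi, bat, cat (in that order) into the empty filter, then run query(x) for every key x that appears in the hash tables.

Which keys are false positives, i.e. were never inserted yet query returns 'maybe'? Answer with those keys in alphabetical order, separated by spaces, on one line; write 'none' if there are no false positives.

Start: bits=000000000
After insert 'gnu': sets bits 5 6 -> bits=000001100
After insert 'cow': sets bits 3 -> bits=000101100
After insert 'ape': sets bits 2 3 -> bits=001101100
After insert 'koi': sets bits 1 -> bits=011101100
After insert 'bat': sets bits 6 7 -> bits=011101110
After insert 'cat': sets bits 3 6 -> bits=011101110
Not inserted: pig — query each against bits=011101110:
query pig: checks bit1=1, bit6=1 (all 1) -> maybe => FALSE POSITIVE
False positives (alphabetical): pig

Answer: pig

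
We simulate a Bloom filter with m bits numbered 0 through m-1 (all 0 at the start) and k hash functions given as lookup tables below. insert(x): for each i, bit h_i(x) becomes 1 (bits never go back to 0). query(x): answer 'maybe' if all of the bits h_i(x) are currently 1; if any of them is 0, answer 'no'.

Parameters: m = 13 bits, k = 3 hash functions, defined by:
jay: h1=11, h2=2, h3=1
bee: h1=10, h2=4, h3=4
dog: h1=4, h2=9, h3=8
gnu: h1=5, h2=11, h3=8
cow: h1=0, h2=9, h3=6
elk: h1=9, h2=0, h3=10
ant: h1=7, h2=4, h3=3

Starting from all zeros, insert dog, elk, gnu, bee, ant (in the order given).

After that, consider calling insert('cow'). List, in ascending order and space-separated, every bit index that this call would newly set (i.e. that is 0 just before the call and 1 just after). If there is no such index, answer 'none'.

Answer: 6

Derivation:
Start: bits=0000000000000
After insert 'dog': sets bits 4 8 9 -> bits=0000100011000
After insert 'elk': sets bits 0 9 10 -> bits=1000100011100
After insert 'gnu': sets bits 5 8 11 -> bits=1000110011110
After insert 'bee': sets bits 4 10 -> bits=1000110011110
After insert 'ant': sets bits 3 4 7 -> bits=1001110111110
insert 'cow' would touch bits 0 6 9; currently bit0=1, bit6=0, bit9=1
Bits that are 0 among those (would change 0->1): 6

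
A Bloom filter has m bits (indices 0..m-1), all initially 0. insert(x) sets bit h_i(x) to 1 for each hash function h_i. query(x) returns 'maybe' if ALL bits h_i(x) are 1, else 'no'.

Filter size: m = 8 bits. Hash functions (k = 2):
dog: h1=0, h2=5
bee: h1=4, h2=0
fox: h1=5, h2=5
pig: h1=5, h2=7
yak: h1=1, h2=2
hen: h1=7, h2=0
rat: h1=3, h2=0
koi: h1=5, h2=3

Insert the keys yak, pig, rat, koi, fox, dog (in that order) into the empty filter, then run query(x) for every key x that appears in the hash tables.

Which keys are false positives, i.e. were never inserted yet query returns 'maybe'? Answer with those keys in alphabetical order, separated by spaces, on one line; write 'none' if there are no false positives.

Start: bits=00000000
After insert 'yak': sets bits 1 2 -> bits=01100000
After insert 'pig': sets bits 5 7 -> bits=01100101
After insert 'rat': sets bits 0 3 -> bits=11110101
After insert 'koi': sets bits 3 5 -> bits=11110101
After insert 'fox': sets bits 5 -> bits=11110101
After insert 'dog': sets bits 0 5 -> bits=11110101
Not inserted: bee hen — query each against bits=11110101:
query bee: checks bit0=1, bit4=0 (has a 0) -> no => not a false positive
query hen: checks bit0=1, bit7=1 (all 1) -> maybe => FALSE POSITIVE
False positives (alphabetical): hen

Answer: hen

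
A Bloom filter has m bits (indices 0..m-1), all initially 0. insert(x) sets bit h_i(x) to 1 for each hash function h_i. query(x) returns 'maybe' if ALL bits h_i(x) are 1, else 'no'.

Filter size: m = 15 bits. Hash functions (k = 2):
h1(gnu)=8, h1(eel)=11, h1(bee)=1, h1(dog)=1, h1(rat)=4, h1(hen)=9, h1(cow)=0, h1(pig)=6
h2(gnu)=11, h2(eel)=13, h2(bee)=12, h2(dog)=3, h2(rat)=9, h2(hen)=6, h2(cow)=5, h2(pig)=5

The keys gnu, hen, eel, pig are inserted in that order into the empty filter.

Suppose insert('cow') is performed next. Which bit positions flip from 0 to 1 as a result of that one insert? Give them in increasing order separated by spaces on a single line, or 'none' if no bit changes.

Answer: 0

Derivation:
Start: bits=000000000000000
After insert 'gnu': sets bits 8 11 -> bits=000000001001000
After insert 'hen': sets bits 6 9 -> bits=000000101101000
After insert 'eel': sets bits 11 13 -> bits=000000101101010
After insert 'pig': sets bits 5 6 -> bits=000001101101010
insert 'cow' would touch bits 0 5; currently bit0=0, bit5=1
Bits that are 0 among those (would change 0->1): 0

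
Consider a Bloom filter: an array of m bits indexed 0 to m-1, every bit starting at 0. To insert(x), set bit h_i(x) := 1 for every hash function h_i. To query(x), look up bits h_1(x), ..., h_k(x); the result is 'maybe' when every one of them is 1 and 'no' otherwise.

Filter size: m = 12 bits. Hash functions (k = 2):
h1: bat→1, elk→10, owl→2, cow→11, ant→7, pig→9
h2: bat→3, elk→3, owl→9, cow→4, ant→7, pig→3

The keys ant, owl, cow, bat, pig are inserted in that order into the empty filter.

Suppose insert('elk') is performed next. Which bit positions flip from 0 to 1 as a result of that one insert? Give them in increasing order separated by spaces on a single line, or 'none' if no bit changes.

Answer: 10

Derivation:
Start: bits=000000000000
After insert 'ant': sets bits 7 -> bits=000000010000
After insert 'owl': sets bits 2 9 -> bits=001000010100
After insert 'cow': sets bits 4 11 -> bits=001010010101
After insert 'bat': sets bits 1 3 -> bits=011110010101
After insert 'pig': sets bits 3 9 -> bits=011110010101
insert 'elk' would touch bits 3 10; currently bit3=1, bit10=0
Bits that are 0 among those (would change 0->1): 10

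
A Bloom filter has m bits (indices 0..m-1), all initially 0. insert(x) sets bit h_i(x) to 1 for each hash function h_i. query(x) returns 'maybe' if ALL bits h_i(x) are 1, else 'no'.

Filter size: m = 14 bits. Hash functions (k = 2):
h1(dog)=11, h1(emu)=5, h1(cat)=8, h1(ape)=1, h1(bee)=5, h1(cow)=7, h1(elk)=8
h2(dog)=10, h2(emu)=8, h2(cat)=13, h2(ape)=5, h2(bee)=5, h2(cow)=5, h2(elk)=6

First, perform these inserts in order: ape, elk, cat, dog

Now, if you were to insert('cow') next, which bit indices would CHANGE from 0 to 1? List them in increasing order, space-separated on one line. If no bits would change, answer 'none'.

Start: bits=00000000000000
After insert 'ape': sets bits 1 5 -> bits=01000100000000
After insert 'elk': sets bits 6 8 -> bits=01000110100000
After insert 'cat': sets bits 8 13 -> bits=01000110100001
After insert 'dog': sets bits 10 11 -> bits=01000110101101
insert 'cow' would touch bits 5 7; currently bit5=1, bit7=0
Bits that are 0 among those (would change 0->1): 7

Answer: 7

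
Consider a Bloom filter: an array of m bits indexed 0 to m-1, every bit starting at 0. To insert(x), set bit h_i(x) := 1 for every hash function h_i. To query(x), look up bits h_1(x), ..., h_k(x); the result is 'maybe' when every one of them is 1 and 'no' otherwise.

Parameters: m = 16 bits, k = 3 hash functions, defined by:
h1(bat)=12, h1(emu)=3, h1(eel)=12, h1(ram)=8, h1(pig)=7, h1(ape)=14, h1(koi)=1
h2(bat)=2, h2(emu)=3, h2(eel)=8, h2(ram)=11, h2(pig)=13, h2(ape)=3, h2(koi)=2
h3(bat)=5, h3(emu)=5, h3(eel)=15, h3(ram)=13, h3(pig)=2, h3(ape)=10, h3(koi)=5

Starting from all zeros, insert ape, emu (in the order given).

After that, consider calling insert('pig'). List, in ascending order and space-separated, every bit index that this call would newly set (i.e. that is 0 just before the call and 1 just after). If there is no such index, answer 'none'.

Start: bits=0000000000000000
After insert 'ape': sets bits 3 10 14 -> bits=0001000000100010
After insert 'emu': sets bits 3 5 -> bits=0001010000100010
insert 'pig' would touch bits 2 7 13; currently bit2=0, bit7=0, bit13=0
Bits that are 0 among those (would change 0->1): 2 7 13

Answer: 2 7 13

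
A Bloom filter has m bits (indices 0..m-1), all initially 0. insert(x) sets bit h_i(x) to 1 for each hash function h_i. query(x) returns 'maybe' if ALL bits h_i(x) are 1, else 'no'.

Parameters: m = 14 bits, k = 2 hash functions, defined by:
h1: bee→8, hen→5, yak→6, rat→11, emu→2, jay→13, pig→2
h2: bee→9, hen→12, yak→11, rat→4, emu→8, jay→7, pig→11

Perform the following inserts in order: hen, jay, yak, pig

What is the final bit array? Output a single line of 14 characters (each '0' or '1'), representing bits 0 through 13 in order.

Answer: 00100111000111

Derivation:
Start: bits=00000000000000
After insert 'hen': sets bits 5 12 -> bits=00000100000010
After insert 'jay': sets bits 7 13 -> bits=00000101000011
After insert 'yak': sets bits 6 11 -> bits=00000111000111
After insert 'pig': sets bits 2 11 -> bits=00100111000111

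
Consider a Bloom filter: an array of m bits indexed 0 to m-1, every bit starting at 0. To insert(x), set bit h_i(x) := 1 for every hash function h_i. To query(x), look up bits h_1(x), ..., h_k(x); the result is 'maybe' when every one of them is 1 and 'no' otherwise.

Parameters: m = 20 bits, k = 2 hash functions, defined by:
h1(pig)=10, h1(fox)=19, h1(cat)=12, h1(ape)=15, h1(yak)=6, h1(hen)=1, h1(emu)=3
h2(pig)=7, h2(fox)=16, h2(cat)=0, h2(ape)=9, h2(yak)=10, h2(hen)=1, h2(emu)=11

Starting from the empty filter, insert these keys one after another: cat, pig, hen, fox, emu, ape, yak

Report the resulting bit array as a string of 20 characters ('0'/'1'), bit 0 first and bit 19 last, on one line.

Start: bits=00000000000000000000
After insert 'cat': sets bits 0 12 -> bits=10000000000010000000
After insert 'pig': sets bits 7 10 -> bits=10000001001010000000
After insert 'hen': sets bits 1 -> bits=11000001001010000000
After insert 'fox': sets bits 16 19 -> bits=11000001001010001001
After insert 'emu': sets bits 3 11 -> bits=11010001001110001001
After insert 'ape': sets bits 9 15 -> bits=11010001011110011001
After insert 'yak': sets bits 6 10 -> bits=11010011011110011001

Answer: 11010011011110011001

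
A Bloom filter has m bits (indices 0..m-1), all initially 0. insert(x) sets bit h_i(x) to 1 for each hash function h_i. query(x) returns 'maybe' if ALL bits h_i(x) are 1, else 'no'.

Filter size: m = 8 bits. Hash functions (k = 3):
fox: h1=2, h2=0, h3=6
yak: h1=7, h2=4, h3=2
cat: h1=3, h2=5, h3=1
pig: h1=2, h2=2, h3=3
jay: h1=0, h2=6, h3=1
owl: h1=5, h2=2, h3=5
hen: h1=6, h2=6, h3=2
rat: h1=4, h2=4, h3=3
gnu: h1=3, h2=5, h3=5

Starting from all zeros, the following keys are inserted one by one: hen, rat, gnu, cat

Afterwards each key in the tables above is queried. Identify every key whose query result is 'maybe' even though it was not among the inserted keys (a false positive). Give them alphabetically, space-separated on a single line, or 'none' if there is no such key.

Answer: owl pig

Derivation:
Start: bits=00000000
After insert 'hen': sets bits 2 6 -> bits=00100010
After insert 'rat': sets bits 3 4 -> bits=00111010
After insert 'gnu': sets bits 3 5 -> bits=00111110
After insert 'cat': sets bits 1 3 5 -> bits=01111110
Not inserted: fox jay owl pig yak — query each against bits=01111110:
query fox: checks bit0=0, bit2=1, bit6=1 (has a 0) -> no => not a false positive
query jay: checks bit0=0, bit1=1, bit6=1 (has a 0) -> no => not a false positive
query owl: checks bit2=1, bit5=1 (all 1) -> maybe => FALSE POSITIVE
query pig: checks bit2=1, bit3=1 (all 1) -> maybe => FALSE POSITIVE
query yak: checks bit2=1, bit4=1, bit7=0 (has a 0) -> no => not a false positive
False positives (alphabetical): owl pig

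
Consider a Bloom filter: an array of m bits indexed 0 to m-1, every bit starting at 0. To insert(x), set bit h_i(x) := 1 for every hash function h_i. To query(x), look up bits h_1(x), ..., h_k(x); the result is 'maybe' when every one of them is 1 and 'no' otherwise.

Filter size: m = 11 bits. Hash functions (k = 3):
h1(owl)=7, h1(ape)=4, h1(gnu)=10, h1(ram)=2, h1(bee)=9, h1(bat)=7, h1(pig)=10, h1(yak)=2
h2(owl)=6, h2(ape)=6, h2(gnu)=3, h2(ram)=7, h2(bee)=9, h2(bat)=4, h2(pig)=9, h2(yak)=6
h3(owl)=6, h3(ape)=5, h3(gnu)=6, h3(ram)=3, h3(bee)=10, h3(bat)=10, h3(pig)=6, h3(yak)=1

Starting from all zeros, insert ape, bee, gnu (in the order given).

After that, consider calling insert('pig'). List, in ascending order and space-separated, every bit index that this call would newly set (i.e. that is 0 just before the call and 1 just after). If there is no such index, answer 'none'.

Start: bits=00000000000
After insert 'ape': sets bits 4 5 6 -> bits=00001110000
After insert 'bee': sets bits 9 10 -> bits=00001110011
After insert 'gnu': sets bits 3 6 10 -> bits=00011110011
insert 'pig' would touch bits 6 9 10; currently bit6=1, bit9=1, bit10=1
Bits that are 0 among those (would change 0->1): none

Answer: none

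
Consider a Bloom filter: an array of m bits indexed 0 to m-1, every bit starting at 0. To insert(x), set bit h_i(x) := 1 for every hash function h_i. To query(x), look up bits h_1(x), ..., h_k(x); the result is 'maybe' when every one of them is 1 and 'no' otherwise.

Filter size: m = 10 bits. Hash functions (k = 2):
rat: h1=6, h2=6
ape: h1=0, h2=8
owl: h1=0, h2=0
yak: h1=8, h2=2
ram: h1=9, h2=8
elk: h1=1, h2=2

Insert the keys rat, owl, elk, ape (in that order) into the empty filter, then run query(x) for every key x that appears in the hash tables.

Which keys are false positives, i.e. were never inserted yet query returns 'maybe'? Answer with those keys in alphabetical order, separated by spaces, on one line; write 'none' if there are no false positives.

Start: bits=0000000000
After insert 'rat': sets bits 6 -> bits=0000001000
After insert 'owl': sets bits 0 -> bits=1000001000
After insert 'elk': sets bits 1 2 -> bits=1110001000
After insert 'ape': sets bits 0 8 -> bits=1110001010
Not inserted: ram yak — query each against bits=1110001010:
query ram: checks bit8=1, bit9=0 (has a 0) -> no => not a false positive
query yak: checks bit2=1, bit8=1 (all 1) -> maybe => FALSE POSITIVE
False positives (alphabetical): yak

Answer: yak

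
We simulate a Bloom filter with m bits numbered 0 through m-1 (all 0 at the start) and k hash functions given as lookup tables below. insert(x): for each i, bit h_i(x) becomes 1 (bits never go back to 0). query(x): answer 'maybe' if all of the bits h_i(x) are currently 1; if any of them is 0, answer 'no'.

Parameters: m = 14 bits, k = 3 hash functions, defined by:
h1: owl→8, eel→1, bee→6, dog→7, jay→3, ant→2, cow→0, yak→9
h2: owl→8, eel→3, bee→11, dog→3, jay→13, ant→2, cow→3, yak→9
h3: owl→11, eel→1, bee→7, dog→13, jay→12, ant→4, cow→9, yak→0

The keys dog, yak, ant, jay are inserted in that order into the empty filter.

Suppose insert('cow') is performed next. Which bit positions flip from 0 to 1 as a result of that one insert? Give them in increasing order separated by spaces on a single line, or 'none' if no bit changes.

Answer: none

Derivation:
Start: bits=00000000000000
After insert 'dog': sets bits 3 7 13 -> bits=00010001000001
After insert 'yak': sets bits 0 9 -> bits=10010001010001
After insert 'ant': sets bits 2 4 -> bits=10111001010001
After insert 'jay': sets bits 3 12 13 -> bits=10111001010011
insert 'cow' would touch bits 0 3 9; currently bit0=1, bit3=1, bit9=1
Bits that are 0 among those (would change 0->1): none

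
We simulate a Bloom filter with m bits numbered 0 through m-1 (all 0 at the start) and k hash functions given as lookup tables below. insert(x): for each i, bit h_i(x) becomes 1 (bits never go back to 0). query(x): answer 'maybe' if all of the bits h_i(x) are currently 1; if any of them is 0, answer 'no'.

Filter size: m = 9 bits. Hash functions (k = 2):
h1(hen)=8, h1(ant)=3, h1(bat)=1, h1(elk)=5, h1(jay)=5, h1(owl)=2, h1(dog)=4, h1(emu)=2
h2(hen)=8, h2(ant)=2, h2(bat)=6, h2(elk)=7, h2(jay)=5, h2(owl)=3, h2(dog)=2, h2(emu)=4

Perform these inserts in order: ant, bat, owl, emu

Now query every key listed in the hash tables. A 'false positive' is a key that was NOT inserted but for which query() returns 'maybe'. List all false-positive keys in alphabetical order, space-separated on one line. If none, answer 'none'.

Answer: dog

Derivation:
Start: bits=000000000
After insert 'ant': sets bits 2 3 -> bits=001100000
After insert 'bat': sets bits 1 6 -> bits=011100100
After insert 'owl': sets bits 2 3 -> bits=011100100
After insert 'emu': sets bits 2 4 -> bits=011110100
Not inserted: dog elk hen jay — query each against bits=011110100:
query dog: checks bit2=1, bit4=1 (all 1) -> maybe => FALSE POSITIVE
query elk: checks bit5=0, bit7=0 (has a 0) -> no => not a false positive
query hen: checks bit8=0 (has a 0) -> no => not a false positive
query jay: checks bit5=0 (has a 0) -> no => not a false positive
False positives (alphabetical): dog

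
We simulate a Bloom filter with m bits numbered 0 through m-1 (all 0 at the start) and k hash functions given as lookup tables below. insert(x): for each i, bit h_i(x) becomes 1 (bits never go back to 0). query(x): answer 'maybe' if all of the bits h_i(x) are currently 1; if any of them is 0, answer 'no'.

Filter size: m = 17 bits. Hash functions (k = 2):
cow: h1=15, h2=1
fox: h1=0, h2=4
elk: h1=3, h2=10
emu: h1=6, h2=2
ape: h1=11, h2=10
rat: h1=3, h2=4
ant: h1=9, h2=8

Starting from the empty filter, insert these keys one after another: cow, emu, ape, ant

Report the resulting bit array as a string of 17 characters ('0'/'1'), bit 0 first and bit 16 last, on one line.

Answer: 01100010111100010

Derivation:
Start: bits=00000000000000000
After insert 'cow': sets bits 1 15 -> bits=01000000000000010
After insert 'emu': sets bits 2 6 -> bits=01100010000000010
After insert 'ape': sets bits 10 11 -> bits=01100010001100010
After insert 'ant': sets bits 8 9 -> bits=01100010111100010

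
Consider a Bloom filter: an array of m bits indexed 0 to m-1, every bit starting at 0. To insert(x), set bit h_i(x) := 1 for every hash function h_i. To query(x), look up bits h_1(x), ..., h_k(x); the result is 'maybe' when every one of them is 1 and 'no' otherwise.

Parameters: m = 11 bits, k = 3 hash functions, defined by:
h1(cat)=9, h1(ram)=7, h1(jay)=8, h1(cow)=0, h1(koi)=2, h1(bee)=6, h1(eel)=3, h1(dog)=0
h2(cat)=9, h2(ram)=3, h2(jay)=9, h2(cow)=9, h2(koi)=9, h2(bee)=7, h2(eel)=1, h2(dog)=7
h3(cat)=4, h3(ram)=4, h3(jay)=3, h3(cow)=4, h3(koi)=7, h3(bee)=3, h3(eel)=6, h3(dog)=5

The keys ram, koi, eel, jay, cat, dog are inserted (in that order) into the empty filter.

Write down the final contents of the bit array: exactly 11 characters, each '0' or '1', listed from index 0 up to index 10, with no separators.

Start: bits=00000000000
After insert 'ram': sets bits 3 4 7 -> bits=00011001000
After insert 'koi': sets bits 2 7 9 -> bits=00111001010
After insert 'eel': sets bits 1 3 6 -> bits=01111011010
After insert 'jay': sets bits 3 8 9 -> bits=01111011110
After insert 'cat': sets bits 4 9 -> bits=01111011110
After insert 'dog': sets bits 0 5 7 -> bits=11111111110

Answer: 11111111110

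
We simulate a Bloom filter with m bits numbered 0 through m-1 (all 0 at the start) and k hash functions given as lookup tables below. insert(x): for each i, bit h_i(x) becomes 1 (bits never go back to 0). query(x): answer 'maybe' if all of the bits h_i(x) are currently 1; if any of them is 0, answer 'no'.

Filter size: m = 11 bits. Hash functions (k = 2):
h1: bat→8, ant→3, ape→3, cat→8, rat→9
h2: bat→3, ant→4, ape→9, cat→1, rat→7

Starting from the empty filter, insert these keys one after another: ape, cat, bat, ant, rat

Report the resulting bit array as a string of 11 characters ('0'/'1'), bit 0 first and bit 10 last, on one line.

Start: bits=00000000000
After insert 'ape': sets bits 3 9 -> bits=00010000010
After insert 'cat': sets bits 1 8 -> bits=01010000110
After insert 'bat': sets bits 3 8 -> bits=01010000110
After insert 'ant': sets bits 3 4 -> bits=01011000110
After insert 'rat': sets bits 7 9 -> bits=01011001110

Answer: 01011001110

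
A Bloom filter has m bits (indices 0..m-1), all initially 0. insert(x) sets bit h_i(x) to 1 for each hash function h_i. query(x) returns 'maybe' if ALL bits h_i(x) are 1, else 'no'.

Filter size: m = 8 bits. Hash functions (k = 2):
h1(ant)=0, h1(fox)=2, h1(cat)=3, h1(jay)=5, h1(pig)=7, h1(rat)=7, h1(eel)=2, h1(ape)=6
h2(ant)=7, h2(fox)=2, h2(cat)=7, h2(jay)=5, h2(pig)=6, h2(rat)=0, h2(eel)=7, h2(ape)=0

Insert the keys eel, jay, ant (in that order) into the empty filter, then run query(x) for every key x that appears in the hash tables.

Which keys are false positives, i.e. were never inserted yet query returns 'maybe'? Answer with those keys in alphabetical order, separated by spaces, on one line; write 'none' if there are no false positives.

Start: bits=00000000
After insert 'eel': sets bits 2 7 -> bits=00100001
After insert 'jay': sets bits 5 -> bits=00100101
After insert 'ant': sets bits 0 7 -> bits=10100101
Not inserted: ape cat fox pig rat — query each against bits=10100101:
query ape: checks bit0=1, bit6=0 (has a 0) -> no => not a false positive
query cat: checks bit3=0, bit7=1 (has a 0) -> no => not a false positive
query fox: checks bit2=1 (all 1) -> maybe => FALSE POSITIVE
query pig: checks bit6=0, bit7=1 (has a 0) -> no => not a false positive
query rat: checks bit0=1, bit7=1 (all 1) -> maybe => FALSE POSITIVE
False positives (alphabetical): fox rat

Answer: fox rat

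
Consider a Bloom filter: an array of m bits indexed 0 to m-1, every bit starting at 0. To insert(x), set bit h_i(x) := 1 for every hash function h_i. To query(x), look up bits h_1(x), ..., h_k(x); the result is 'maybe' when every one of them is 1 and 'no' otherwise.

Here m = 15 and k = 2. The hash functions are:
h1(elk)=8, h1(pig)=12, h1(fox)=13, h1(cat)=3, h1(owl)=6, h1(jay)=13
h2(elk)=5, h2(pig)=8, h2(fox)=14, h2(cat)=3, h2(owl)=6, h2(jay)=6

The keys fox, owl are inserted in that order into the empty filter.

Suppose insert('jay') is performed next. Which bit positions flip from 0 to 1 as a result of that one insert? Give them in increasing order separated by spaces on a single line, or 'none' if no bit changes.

Start: bits=000000000000000
After insert 'fox': sets bits 13 14 -> bits=000000000000011
After insert 'owl': sets bits 6 -> bits=000000100000011
insert 'jay' would touch bits 6 13; currently bit6=1, bit13=1
Bits that are 0 among those (would change 0->1): none

Answer: none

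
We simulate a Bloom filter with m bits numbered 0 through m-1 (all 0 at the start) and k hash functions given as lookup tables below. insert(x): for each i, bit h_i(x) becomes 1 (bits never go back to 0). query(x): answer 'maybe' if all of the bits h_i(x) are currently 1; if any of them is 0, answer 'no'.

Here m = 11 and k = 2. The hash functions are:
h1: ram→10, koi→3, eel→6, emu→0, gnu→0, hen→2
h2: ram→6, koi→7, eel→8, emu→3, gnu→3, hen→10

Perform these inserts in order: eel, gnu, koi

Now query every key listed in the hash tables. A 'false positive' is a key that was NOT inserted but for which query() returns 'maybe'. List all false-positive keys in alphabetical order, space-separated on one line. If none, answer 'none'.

Start: bits=00000000000
After insert 'eel': sets bits 6 8 -> bits=00000010100
After insert 'gnu': sets bits 0 3 -> bits=10010010100
After insert 'koi': sets bits 3 7 -> bits=10010011100
Not inserted: emu hen ram — query each against bits=10010011100:
query emu: checks bit0=1, bit3=1 (all 1) -> maybe => FALSE POSITIVE
query hen: checks bit2=0, bit10=0 (has a 0) -> no => not a false positive
query ram: checks bit6=1, bit10=0 (has a 0) -> no => not a false positive
False positives (alphabetical): emu

Answer: emu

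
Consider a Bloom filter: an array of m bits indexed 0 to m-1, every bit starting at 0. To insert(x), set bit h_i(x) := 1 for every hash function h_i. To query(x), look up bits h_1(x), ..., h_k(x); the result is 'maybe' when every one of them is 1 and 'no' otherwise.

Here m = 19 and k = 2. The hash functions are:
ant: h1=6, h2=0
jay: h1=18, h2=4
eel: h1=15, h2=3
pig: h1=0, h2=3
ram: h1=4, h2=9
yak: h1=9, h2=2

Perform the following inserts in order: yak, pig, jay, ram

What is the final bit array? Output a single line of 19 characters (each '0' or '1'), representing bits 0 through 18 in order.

Start: bits=0000000000000000000
After insert 'yak': sets bits 2 9 -> bits=0010000001000000000
After insert 'pig': sets bits 0 3 -> bits=1011000001000000000
After insert 'jay': sets bits 4 18 -> bits=1011100001000000001
After insert 'ram': sets bits 4 9 -> bits=1011100001000000001

Answer: 1011100001000000001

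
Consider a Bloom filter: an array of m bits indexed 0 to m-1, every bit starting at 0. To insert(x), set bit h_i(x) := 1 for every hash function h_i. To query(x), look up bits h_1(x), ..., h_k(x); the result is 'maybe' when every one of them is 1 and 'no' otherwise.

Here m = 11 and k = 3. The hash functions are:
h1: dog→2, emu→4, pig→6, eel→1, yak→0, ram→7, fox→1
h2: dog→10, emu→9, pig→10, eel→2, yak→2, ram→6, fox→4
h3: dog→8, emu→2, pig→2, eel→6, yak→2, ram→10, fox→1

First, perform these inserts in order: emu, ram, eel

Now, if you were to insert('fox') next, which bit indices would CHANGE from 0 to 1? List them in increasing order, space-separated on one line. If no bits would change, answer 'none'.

Start: bits=00000000000
After insert 'emu': sets bits 2 4 9 -> bits=00101000010
After insert 'ram': sets bits 6 7 10 -> bits=00101011011
After insert 'eel': sets bits 1 2 6 -> bits=01101011011
insert 'fox' would touch bits 1 4; currently bit1=1, bit4=1
Bits that are 0 among those (would change 0->1): none

Answer: none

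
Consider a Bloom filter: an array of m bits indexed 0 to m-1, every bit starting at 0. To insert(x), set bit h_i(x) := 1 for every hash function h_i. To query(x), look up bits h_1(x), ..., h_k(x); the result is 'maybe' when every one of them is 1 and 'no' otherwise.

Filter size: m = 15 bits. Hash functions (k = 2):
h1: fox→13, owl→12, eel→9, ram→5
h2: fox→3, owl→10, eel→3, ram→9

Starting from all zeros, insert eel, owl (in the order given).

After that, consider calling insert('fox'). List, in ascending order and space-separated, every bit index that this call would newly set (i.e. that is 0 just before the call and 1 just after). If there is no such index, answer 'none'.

Answer: 13

Derivation:
Start: bits=000000000000000
After insert 'eel': sets bits 3 9 -> bits=000100000100000
After insert 'owl': sets bits 10 12 -> bits=000100000110100
insert 'fox' would touch bits 3 13; currently bit3=1, bit13=0
Bits that are 0 among those (would change 0->1): 13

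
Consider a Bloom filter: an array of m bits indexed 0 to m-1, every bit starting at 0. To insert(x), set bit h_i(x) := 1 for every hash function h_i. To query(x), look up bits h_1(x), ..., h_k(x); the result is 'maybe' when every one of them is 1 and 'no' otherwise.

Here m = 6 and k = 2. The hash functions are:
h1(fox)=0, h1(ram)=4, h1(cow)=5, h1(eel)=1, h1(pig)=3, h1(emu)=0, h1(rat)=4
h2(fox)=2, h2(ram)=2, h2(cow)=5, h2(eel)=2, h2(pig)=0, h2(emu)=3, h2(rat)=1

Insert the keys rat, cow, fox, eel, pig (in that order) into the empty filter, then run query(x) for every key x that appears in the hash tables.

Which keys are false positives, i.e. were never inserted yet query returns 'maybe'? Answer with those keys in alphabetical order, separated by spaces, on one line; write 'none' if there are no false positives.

Start: bits=000000
After insert 'rat': sets bits 1 4 -> bits=010010
After insert 'cow': sets bits 5 -> bits=010011
After insert 'fox': sets bits 0 2 -> bits=111011
After insert 'eel': sets bits 1 2 -> bits=111011
After insert 'pig': sets bits 0 3 -> bits=111111
Not inserted: emu ram — query each against bits=111111:
query emu: checks bit0=1, bit3=1 (all 1) -> maybe => FALSE POSITIVE
query ram: checks bit2=1, bit4=1 (all 1) -> maybe => FALSE POSITIVE
False positives (alphabetical): emu ram

Answer: emu ram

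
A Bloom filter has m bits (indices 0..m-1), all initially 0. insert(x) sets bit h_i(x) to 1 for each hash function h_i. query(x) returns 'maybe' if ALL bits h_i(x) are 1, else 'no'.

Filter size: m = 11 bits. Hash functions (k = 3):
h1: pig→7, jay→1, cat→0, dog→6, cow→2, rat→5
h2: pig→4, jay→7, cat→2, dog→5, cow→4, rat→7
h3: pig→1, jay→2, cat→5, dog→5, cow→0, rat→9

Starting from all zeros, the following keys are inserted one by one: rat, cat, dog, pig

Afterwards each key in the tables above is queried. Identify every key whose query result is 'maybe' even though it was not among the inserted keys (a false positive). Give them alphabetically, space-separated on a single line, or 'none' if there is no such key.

Answer: cow jay

Derivation:
Start: bits=00000000000
After insert 'rat': sets bits 5 7 9 -> bits=00000101010
After insert 'cat': sets bits 0 2 5 -> bits=10100101010
After insert 'dog': sets bits 5 6 -> bits=10100111010
After insert 'pig': sets bits 1 4 7 -> bits=11101111010
Not inserted: cow jay — query each against bits=11101111010:
query cow: checks bit0=1, bit2=1, bit4=1 (all 1) -> maybe => FALSE POSITIVE
query jay: checks bit1=1, bit2=1, bit7=1 (all 1) -> maybe => FALSE POSITIVE
False positives (alphabetical): cow jay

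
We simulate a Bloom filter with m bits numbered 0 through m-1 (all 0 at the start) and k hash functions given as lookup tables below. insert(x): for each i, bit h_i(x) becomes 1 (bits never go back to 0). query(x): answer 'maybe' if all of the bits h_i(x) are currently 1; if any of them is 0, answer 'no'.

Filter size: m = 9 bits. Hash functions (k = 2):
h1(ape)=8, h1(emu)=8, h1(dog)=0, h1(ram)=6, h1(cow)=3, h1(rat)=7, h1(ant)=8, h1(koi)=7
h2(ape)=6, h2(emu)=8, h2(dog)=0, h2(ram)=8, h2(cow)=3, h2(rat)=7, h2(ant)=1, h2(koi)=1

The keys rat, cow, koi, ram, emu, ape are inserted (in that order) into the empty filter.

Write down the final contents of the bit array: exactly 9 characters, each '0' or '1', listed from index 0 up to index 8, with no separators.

Answer: 010100111

Derivation:
Start: bits=000000000
After insert 'rat': sets bits 7 -> bits=000000010
After insert 'cow': sets bits 3 -> bits=000100010
After insert 'koi': sets bits 1 7 -> bits=010100010
After insert 'ram': sets bits 6 8 -> bits=010100111
After insert 'emu': sets bits 8 -> bits=010100111
After insert 'ape': sets bits 6 8 -> bits=010100111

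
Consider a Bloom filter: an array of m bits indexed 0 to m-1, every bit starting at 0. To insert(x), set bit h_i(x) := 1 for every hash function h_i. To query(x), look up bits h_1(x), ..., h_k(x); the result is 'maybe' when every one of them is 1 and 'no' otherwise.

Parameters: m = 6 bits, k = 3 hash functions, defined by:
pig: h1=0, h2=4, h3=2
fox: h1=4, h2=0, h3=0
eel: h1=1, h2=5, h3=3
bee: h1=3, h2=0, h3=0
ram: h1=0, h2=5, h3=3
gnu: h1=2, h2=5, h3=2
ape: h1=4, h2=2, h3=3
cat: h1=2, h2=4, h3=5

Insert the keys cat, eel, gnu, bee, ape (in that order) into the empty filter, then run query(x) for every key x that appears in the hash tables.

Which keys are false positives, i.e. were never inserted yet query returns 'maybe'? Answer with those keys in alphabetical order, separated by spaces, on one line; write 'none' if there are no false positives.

Answer: fox pig ram

Derivation:
Start: bits=000000
After insert 'cat': sets bits 2 4 5 -> bits=001011
After insert 'eel': sets bits 1 3 5 -> bits=011111
After insert 'gnu': sets bits 2 5 -> bits=011111
After insert 'bee': sets bits 0 3 -> bits=111111
After insert 'ape': sets bits 2 3 4 -> bits=111111
Not inserted: fox pig ram — query each against bits=111111:
query fox: checks bit0=1, bit4=1 (all 1) -> maybe => FALSE POSITIVE
query pig: checks bit0=1, bit2=1, bit4=1 (all 1) -> maybe => FALSE POSITIVE
query ram: checks bit0=1, bit3=1, bit5=1 (all 1) -> maybe => FALSE POSITIVE
False positives (alphabetical): fox pig ram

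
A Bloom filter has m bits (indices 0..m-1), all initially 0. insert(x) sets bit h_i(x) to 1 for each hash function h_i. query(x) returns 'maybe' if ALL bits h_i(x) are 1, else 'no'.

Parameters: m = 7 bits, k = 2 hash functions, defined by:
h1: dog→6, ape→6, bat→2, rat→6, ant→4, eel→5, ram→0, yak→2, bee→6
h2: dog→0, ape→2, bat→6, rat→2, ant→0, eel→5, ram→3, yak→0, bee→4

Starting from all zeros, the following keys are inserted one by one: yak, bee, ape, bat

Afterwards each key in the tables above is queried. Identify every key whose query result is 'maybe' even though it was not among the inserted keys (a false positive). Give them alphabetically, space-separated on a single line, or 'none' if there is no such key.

Start: bits=0000000
After insert 'yak': sets bits 0 2 -> bits=1010000
After insert 'bee': sets bits 4 6 -> bits=1010101
After insert 'ape': sets bits 2 6 -> bits=1010101
After insert 'bat': sets bits 2 6 -> bits=1010101
Not inserted: ant dog eel ram rat — query each against bits=1010101:
query ant: checks bit0=1, bit4=1 (all 1) -> maybe => FALSE POSITIVE
query dog: checks bit0=1, bit6=1 (all 1) -> maybe => FALSE POSITIVE
query eel: checks bit5=0 (has a 0) -> no => not a false positive
query ram: checks bit0=1, bit3=0 (has a 0) -> no => not a false positive
query rat: checks bit2=1, bit6=1 (all 1) -> maybe => FALSE POSITIVE
False positives (alphabetical): ant dog rat

Answer: ant dog rat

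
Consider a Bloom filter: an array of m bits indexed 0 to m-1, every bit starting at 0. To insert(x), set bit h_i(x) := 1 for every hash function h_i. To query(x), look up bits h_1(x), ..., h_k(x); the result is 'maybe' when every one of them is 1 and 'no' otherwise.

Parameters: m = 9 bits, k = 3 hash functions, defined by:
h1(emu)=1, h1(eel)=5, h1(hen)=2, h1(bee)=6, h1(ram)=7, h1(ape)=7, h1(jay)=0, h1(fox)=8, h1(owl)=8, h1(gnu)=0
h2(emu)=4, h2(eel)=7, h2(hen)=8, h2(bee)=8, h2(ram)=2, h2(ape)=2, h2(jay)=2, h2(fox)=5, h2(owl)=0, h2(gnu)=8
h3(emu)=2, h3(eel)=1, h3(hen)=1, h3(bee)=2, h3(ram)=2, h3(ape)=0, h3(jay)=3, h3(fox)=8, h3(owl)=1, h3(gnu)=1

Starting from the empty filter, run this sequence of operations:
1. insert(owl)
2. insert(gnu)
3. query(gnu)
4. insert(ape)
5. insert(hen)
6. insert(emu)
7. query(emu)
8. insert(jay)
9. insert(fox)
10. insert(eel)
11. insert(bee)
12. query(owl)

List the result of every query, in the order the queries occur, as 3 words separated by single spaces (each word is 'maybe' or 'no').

Answer: maybe maybe maybe

Derivation:
Start: bits=000000000
Op 1: insert owl -> sets bits 0 1 8 -> bits=110000001
Op 2: insert gnu -> sets bits 0 1 8 -> bits=110000001
Op 3: query gnu -> checks bit0=1, bit1=1, bit8=1 (all 1) -> maybe
Op 4: insert ape -> sets bits 0 2 7 -> bits=111000011
Op 5: insert hen -> sets bits 1 2 8 -> bits=111000011
Op 6: insert emu -> sets bits 1 2 4 -> bits=111010011
Op 7: query emu -> checks bit1=1, bit2=1, bit4=1 (all 1) -> maybe
Op 8: insert jay -> sets bits 0 2 3 -> bits=111110011
Op 9: insert fox -> sets bits 5 8 -> bits=111111011
Op 10: insert eel -> sets bits 1 5 7 -> bits=111111011
Op 11: insert bee -> sets bits 2 6 8 -> bits=111111111
Op 12: query owl -> checks bit0=1, bit1=1, bit8=1 (all 1) -> maybe
Query results in order: maybe maybe maybe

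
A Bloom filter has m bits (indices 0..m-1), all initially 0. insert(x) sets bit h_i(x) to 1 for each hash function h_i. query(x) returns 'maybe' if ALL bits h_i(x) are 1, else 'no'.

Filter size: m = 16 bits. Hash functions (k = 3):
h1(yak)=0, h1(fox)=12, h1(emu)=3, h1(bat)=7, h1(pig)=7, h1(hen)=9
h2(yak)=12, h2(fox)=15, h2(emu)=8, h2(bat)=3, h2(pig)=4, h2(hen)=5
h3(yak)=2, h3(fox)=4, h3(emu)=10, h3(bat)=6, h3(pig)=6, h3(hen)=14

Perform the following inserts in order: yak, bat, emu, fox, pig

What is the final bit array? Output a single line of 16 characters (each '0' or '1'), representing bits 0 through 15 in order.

Answer: 1011101110101001

Derivation:
Start: bits=0000000000000000
After insert 'yak': sets bits 0 2 12 -> bits=1010000000001000
After insert 'bat': sets bits 3 6 7 -> bits=1011001100001000
After insert 'emu': sets bits 3 8 10 -> bits=1011001110101000
After insert 'fox': sets bits 4 12 15 -> bits=1011101110101001
After insert 'pig': sets bits 4 6 7 -> bits=1011101110101001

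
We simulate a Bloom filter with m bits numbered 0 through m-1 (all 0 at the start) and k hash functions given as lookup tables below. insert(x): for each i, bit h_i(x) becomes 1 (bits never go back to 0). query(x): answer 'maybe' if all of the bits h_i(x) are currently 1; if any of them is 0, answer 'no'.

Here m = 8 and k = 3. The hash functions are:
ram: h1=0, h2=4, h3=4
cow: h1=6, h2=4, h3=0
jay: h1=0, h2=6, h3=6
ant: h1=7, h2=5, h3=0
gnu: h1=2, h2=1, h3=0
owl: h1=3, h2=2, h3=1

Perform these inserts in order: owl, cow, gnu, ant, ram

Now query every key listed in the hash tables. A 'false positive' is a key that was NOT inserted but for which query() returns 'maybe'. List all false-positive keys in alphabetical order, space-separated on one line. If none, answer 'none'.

Answer: jay

Derivation:
Start: bits=00000000
After insert 'owl': sets bits 1 2 3 -> bits=01110000
After insert 'cow': sets bits 0 4 6 -> bits=11111010
After insert 'gnu': sets bits 0 1 2 -> bits=11111010
After insert 'ant': sets bits 0 5 7 -> bits=11111111
After insert 'ram': sets bits 0 4 -> bits=11111111
Not inserted: jay — query each against bits=11111111:
query jay: checks bit0=1, bit6=1 (all 1) -> maybe => FALSE POSITIVE
False positives (alphabetical): jay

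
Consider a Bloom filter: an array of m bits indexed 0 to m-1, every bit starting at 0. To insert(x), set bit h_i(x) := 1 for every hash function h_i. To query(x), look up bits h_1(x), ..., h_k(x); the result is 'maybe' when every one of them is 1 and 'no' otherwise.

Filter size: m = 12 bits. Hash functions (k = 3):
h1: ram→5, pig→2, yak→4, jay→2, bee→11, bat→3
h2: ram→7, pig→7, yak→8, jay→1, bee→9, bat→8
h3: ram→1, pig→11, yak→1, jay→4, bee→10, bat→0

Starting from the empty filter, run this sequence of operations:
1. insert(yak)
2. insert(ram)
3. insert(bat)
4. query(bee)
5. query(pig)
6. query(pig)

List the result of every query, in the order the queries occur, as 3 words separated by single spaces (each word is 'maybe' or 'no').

Start: bits=000000000000
Op 1: insert yak -> sets bits 1 4 8 -> bits=010010001000
Op 2: insert ram -> sets bits 1 5 7 -> bits=010011011000
Op 3: insert bat -> sets bits 0 3 8 -> bits=110111011000
Op 4: query bee -> checks bit9=0, bit10=0, bit11=0 (has a 0) -> no
Op 5: query pig -> checks bit2=0, bit7=1, bit11=0 (has a 0) -> no
Op 6: query pig -> checks bit2=0, bit7=1, bit11=0 (has a 0) -> no
Query results in order: no no no

Answer: no no no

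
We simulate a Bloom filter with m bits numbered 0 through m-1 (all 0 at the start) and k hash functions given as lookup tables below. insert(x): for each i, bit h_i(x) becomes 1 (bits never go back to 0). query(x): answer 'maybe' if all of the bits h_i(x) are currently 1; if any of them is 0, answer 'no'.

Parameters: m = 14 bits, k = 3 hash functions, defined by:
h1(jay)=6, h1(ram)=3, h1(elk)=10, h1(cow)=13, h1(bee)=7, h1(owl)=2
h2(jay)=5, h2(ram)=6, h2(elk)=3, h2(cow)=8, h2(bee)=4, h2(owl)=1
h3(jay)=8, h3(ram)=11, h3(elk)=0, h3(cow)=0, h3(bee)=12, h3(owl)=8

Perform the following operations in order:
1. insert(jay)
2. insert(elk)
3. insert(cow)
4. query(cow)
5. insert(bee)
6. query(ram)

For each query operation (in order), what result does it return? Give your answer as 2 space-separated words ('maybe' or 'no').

Answer: maybe no

Derivation:
Start: bits=00000000000000
Op 1: insert jay -> sets bits 5 6 8 -> bits=00000110100000
Op 2: insert elk -> sets bits 0 3 10 -> bits=10010110101000
Op 3: insert cow -> sets bits 0 8 13 -> bits=10010110101001
Op 4: query cow -> checks bit0=1, bit8=1, bit13=1 (all 1) -> maybe
Op 5: insert bee -> sets bits 4 7 12 -> bits=10011111101011
Op 6: query ram -> checks bit3=1, bit6=1, bit11=0 (has a 0) -> no
Query results in order: maybe no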